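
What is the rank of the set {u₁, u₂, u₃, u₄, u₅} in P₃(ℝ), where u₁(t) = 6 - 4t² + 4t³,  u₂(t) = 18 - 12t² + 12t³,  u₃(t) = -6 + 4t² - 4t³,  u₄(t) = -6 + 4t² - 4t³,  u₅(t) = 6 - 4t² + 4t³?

1

Use coordinates relative to {1, t, …, t³}.
Apply Gaussian elimination to the matrix whose rows are u₁, u₂, u₃, u₄, u₅.
The echelon form has 1 nonzero row, so the rank is 1.
(With 5 elements in a 4-dimensional space the rank is at most 4.)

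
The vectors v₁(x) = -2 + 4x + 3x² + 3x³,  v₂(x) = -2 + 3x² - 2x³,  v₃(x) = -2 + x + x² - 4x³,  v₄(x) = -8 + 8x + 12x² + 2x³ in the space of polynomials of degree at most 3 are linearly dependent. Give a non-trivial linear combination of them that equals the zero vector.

2v₁ + 2v₂ - v₄ = 0

Take coordinates with respect to {1, x, …, x³}.
Write the vectors as columns of a matrix and find a nonzero vector in its null space.
The free variable yields coefficients (2, 2, 0, -1) (any nonzero multiple also works).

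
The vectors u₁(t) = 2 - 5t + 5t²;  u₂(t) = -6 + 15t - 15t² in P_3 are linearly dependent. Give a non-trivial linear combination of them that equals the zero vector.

3u₁ + u₂ = 0

Write each element as a vector in ℝ⁴ using {1, t, …, t³}.
Set up α₁u₁ + α₂u₂ = 0 and solve the homogeneous system.
The free variable yields coefficients (3, 1) (any nonzero multiple also works).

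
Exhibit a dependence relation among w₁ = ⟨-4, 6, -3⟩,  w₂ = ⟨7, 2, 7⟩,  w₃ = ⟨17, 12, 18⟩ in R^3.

Solve the homogeneous system with w₁, w₂, w₃ as columns by row-reducing the coefficient matrix.
One solution (up to scaling) is (1, 3, -1).

w₁ + 3w₂ - w₃ = 0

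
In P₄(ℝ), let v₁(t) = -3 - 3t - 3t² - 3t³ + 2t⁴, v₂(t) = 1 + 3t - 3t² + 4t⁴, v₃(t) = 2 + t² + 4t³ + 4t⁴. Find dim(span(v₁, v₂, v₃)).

Represent each element by its coordinate vector in ℝ⁵.
Apply Gaussian elimination to the matrix whose rows are v₁, v₂, v₃.
Reduction leaves 3 leading entries, giving rank 3.

dim = 3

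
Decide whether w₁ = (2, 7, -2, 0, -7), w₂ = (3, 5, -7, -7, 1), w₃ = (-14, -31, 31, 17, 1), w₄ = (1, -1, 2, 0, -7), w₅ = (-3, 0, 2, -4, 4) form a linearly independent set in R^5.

linearly dependent

The matrix [w₁|w₂|w₃|w₄|w₅] has determinant 0.
A zero determinant means the columns are linearly dependent.
Indeed 2w₁ + 3w₂ + w₃ - 2w₄ - w₅ = 0.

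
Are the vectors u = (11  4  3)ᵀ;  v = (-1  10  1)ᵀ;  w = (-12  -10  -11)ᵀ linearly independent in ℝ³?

linearly independent

The matrix [u|v|w] has determinant -802.
A nonzero determinant means the columns are linearly independent.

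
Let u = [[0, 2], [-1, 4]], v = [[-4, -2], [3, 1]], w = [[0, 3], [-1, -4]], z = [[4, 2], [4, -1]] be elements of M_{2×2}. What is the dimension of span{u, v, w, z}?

Pass to coordinate vectors with respect to the basis {E₁₁, E₁₂, E₂₁, E₂₂}.
Form the matrix with u, v, w, z as columns and reduce.
Reduction leaves 4 leading entries, giving rank 4.

dim = 4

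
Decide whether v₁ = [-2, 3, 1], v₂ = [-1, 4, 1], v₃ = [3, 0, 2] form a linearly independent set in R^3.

Row-reduce the matrix whose columns are v₁, v₂, v₃.
The reduction yields 3 nonzero rows, so the rank is 3.
Since rank = 3 (the number of vectors), the set is linearly independent.

linearly independent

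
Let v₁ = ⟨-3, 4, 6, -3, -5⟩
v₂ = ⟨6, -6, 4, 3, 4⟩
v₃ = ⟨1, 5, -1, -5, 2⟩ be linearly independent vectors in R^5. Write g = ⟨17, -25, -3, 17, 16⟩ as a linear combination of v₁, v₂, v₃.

Solve the system with v₁, v₂, v₃ as columns and g as the right-hand side.
Row-reducing the augmented matrix gives the unique coefficients (α₁, α₂, α₃) = (-2, 2, -1).

g = -2v₁ + 2v₂ - v₃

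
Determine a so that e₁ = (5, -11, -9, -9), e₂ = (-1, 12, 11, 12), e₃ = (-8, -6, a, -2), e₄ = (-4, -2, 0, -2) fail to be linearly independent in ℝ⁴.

a = 4

Dependence holds iff the 4×4 matrix [e₁ e₂ e₃ e₄] is singular.
The determinant works out to 100*a - 400.
Setting this to zero gives a = 4.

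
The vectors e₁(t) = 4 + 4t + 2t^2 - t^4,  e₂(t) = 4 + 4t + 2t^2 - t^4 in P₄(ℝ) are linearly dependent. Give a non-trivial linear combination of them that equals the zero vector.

Write each element as a vector in ℝ⁵ using {1, t, …, t^4}.
Row-reduce the matrix with e₁, e₂ as columns; the null space gives the coefficients.
One solution (up to scaling) is (1, -1).

e₁ - e₂ = 0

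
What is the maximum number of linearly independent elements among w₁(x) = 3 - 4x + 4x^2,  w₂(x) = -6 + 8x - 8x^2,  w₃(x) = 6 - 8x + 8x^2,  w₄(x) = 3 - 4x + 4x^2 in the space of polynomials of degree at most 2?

1

Pass to coordinate vectors with respect to the basis {1, x, x^2}.
Row-reduce the 4×3 matrix with these as rows.
Reduction leaves 1 leading entry, giving rank 1.
(With 4 elements in a 3-dimensional space the rank is at most 3.)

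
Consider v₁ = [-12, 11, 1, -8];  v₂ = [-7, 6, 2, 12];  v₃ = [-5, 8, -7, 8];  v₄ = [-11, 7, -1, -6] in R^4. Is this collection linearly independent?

The matrix [v₁|v₂|v₃|v₄] has determinant 6614.
A nonzero determinant means the columns are linearly independent.

linearly independent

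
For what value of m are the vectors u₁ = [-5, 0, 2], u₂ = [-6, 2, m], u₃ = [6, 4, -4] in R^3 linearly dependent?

m = 8/5

Dependence holds iff the 3×3 matrix [u₁ u₂ u₃] is singular.
Cofactor expansion gives det = 20*m - 32.
This vanishes exactly when m = 8/5.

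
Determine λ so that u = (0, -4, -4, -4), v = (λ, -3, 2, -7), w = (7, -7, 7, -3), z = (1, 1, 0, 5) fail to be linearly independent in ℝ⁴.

The set is linearly dependent precisely when det[u; v; w; z] = 0.
Cofactor expansion gives det = 240*λ - 144.
This vanishes exactly when λ = 3/5.

λ = 3/5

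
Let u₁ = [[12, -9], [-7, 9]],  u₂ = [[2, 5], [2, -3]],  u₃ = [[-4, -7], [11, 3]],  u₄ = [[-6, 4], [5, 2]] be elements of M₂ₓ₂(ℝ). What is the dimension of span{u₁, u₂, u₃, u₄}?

dim = 4

Represent each element by its coordinate vector in ℝ⁴.
Form the matrix with u₁, u₂, u₃, u₄ as columns and reduce.
There are 4 pivot columns, so rank = 4.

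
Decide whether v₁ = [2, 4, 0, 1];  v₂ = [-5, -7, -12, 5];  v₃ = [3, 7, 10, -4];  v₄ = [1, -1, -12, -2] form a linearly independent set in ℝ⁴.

linearly independent

Place the vectors as rows of a 4×4 matrix and reduce to echelon form.
The reduction yields 4 nonzero rows, so the rank is 4.
Since rank = 4 (the number of vectors), the set is linearly independent.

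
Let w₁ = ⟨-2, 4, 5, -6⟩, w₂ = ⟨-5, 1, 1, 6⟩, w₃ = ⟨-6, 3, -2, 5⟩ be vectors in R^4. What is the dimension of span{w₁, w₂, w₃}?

dim = 3

Form the matrix with w₁, w₂, w₃ as columns and reduce.
Reduction leaves 3 leading entries, giving rank 3.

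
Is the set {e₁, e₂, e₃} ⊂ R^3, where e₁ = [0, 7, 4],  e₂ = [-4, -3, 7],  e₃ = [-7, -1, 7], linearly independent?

linearly independent

The matrix [e₁|e₂|e₃] has determinant -215.
A nonzero determinant means the columns are linearly independent.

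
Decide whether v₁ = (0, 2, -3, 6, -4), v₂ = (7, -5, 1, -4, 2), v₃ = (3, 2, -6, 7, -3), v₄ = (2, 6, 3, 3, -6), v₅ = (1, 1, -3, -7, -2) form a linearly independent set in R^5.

Form the 5×5 matrix with these as columns; its determinant is 9740.
A nonzero determinant means the columns are linearly independent.

linearly independent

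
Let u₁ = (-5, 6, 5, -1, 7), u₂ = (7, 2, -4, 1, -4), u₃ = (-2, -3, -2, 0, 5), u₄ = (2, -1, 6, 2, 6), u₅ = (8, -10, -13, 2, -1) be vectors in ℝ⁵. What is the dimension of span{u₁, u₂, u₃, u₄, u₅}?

4

Row-reduce the 5×5 matrix with these as rows.
Exactly 4 pivots survive; hence the rank is 4.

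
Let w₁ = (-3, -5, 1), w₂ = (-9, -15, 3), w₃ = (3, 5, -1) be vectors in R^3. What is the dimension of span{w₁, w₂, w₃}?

1

Put the 3×3 matrix [w₁|w₂|w₃] into echelon form.
There is 1 pivot column, so rank = 1.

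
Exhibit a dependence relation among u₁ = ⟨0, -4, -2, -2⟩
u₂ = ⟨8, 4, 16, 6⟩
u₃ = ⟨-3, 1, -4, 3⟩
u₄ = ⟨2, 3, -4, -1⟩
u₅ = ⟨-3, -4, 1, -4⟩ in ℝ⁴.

u₁ + u₂ + 2u₃ + 2u₄ + 2u₅ = 0

Row-reduce the matrix with u₁, u₂, u₃, u₄, u₅ as columns; the null space gives the coefficients.
A generator of the null space is (1, 1, 2, 2, 2).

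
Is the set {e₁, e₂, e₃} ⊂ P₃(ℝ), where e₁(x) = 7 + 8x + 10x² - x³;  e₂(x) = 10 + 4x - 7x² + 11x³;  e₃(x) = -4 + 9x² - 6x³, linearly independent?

linearly independent

Take coordinates with respect to the standard basis {1, x, …, x³}.
Place the vectors as rows of a 3×4 matrix and reduce to echelon form.
The reduction yields 3 nonzero rows, so the rank is 3.
Since rank = 3 (the number of vectors), the set is linearly independent.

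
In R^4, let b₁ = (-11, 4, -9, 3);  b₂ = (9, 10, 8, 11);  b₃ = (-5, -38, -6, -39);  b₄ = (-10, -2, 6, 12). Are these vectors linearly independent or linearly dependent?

linearly dependent

Row-reduce the matrix whose columns are b₁, b₂, b₃, b₄.
The reduction yields 3 nonzero rows, so the rank is 3.
Since rank 3 < 4, the set is linearly dependent.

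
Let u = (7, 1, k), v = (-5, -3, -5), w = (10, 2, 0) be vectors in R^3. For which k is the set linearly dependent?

k = -1

The set is linearly dependent precisely when det[u; v; w] = 0.
Cofactor expansion gives det = 20*k + 20.
Setting this to zero gives k = -1.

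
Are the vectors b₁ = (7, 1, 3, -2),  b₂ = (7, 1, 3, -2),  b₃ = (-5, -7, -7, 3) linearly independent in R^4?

Row-reduce the matrix whose columns are b₁, b₂, b₃.
The reduction yields 2 nonzero rows, so the rank is 2.
Since rank 2 < 3, the set is linearly dependent.

linearly dependent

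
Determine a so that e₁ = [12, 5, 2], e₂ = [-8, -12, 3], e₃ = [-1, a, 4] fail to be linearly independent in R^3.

a = -35/4

The vectors are dependent exactly when the determinant of the matrix with rows e₁, e₂, e₃ vanishes.
Cofactor expansion gives det = -52*a - 455.
Setting this to zero gives a = -35/4.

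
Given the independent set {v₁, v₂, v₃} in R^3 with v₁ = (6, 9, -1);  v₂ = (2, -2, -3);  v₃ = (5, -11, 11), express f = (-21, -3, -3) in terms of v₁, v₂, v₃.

Write f = a₁v₁ + … + a₃v₃ and equate components.
Row-reducing the augmented matrix gives the unique coefficients (a₁, a₂, a₃) = (-2, -2, -1).

f = -2v₁ - 2v₂ - v₃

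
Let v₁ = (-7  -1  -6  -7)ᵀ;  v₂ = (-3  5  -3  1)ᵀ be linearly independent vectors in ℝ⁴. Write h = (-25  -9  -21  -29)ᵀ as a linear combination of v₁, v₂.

h = 4v₁ - v₂

Solve the system with v₁, v₂ as columns and h as the right-hand side.
The system has the unique solution (a₁, a₂) = (4, -1).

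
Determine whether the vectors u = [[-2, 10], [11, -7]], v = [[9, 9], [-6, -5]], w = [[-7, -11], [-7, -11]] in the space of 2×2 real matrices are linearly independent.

Take coordinates with respect to the standard basis {E₁₁, E₁₂, E₂₁, E₂₂}.
Place the vectors as rows of a 3×4 matrix and reduce to echelon form.
The reduction yields 3 nonzero rows, so the rank is 3.
Since rank = 3 (the number of vectors), the set is linearly independent.

linearly independent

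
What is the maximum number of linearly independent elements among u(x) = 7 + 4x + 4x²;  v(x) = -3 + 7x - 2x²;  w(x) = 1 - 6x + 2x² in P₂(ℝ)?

Pass to coordinate vectors with respect to the basis {1, x, x²}.
Row-reduce the 3×3 matrix with these as rows.
Exactly 3 pivots survive; hence the rank is 3.

3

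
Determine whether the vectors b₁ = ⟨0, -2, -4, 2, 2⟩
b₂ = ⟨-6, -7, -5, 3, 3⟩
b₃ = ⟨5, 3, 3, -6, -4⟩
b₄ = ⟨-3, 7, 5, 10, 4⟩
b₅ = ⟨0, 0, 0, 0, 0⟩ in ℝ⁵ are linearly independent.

One of the vectors is the zero vector, so the set is linearly dependent.

linearly dependent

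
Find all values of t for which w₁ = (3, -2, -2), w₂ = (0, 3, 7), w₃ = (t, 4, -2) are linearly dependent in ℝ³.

t = -51/4

Dependence holds iff the 3×3 matrix [w₁ w₂ w₃] is singular.
The determinant works out to -8*t - 102.
Setting this to zero gives t = -51/4.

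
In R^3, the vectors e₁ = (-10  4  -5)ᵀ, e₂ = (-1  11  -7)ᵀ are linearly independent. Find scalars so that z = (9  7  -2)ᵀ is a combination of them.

z = -e₁ + e₂

Solve the system with e₁, e₂ as columns and z as the right-hand side.
The system has the unique solution (c₁, c₂) = (-1, 1).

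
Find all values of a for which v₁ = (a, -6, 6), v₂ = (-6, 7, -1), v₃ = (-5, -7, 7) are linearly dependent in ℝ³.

The set is linearly dependent precisely when det[v₁; v₂; v₃] = 0.
The determinant works out to 42*a + 180.
This vanishes exactly when a = -30/7.

a = -30/7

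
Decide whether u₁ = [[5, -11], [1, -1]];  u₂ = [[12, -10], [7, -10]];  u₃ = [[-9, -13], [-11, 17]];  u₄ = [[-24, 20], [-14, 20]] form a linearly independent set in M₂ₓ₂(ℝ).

linearly dependent

Take coordinates with respect to the standard basis {E₁₁, E₁₂, E₂₁, E₂₂}.
The matrix [u₁|u₂|u₃|u₄] has determinant 0.
A zero determinant means the columns are linearly dependent.
Indeed 3u₁ - 2u₂ - u₃ = 0.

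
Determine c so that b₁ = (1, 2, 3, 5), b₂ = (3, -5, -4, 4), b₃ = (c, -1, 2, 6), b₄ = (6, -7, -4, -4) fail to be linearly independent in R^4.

Place the vectors as rows of a 4×4 matrix; dependence ⇔ determinant zero.
Expanding, det = 560 - 120*c.
Setting this to zero gives c = 14/3.

c = 14/3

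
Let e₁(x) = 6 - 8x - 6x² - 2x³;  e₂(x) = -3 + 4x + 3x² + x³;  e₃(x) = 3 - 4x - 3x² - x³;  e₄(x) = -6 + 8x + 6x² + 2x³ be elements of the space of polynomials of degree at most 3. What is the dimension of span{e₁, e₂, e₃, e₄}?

Represent each element by its coordinate vector in ℝ⁴.
Put the 4×4 matrix [e₁|e₂|e₃|e₄] into echelon form.
The echelon form has 1 nonzero row, so the rank is 1.

1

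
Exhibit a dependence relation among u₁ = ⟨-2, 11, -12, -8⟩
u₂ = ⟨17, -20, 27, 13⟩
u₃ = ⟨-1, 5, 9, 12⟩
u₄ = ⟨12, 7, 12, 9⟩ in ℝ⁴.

2u₁ + u₂ + u₃ - u₄ = 0

Row-reduce the matrix with u₁, u₂, u₃, u₄ as columns; the null space gives the coefficients.
One solution (up to scaling) is (2, 1, 1, -1).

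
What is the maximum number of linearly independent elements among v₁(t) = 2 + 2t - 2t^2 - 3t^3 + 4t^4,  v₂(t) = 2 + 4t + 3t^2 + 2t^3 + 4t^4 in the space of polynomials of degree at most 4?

2

Pass to coordinate vectors with respect to the basis {1, t, …, t^4}.
Form the matrix with v₁, v₂ as columns and reduce.
Exactly 2 pivots survive; hence the rank is 2.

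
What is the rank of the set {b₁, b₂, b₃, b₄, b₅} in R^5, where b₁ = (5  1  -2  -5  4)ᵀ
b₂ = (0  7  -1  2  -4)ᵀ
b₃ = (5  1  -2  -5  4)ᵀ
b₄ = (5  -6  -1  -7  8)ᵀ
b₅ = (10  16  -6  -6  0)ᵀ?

2

Put the 5×5 matrix [b₁|b₂|b₃|b₄|b₅] into echelon form.
Exactly 2 pivots survive; hence the rank is 2.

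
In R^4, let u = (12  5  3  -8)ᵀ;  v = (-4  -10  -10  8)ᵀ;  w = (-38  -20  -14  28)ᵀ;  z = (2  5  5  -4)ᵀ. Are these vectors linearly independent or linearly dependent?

One vector is a scalar multiple of another, so the set is dependent.

linearly dependent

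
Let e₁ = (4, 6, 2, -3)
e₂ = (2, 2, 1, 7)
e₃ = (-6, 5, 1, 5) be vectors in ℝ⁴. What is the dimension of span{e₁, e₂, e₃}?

3

Row-reduce the 3×4 matrix with these as rows.
The echelon form has 3 nonzero rows, so the rank is 3.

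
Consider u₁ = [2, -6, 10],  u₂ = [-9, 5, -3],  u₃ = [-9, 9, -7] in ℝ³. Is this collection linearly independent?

linearly independent

The matrix [u₁|u₂|u₃] has determinant -160.
A nonzero determinant means the columns are linearly independent.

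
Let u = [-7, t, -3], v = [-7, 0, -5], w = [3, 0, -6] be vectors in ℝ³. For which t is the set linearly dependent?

t = 0

The set is linearly dependent precisely when det[u; v; w] = 0.
Cofactor expansion gives det = -57*t.
Setting this to zero gives t = 0.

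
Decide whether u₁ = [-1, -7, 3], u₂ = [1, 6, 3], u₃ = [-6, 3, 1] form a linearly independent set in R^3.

linearly independent

Form the 3×3 matrix with these as columns; its determinant is 253.
A nonzero determinant means the columns are linearly independent.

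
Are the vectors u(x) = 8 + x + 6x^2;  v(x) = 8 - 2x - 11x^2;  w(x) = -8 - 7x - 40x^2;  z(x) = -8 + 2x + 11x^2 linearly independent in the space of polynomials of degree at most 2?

Take coordinates with respect to the standard basis {1, x, x^2}.
There are 4 vectors in a 3-dimensional space, so they cannot be linearly independent.

linearly dependent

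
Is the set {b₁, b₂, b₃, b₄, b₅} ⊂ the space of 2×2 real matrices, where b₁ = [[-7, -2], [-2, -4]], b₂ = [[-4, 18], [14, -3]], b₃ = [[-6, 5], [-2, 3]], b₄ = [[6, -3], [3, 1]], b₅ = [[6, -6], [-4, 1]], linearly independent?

Take coordinates with respect to the standard basis {E₁₁, E₁₂, E₂₁, E₂₂}.
There are 5 vectors in a 4-dimensional space, so they cannot be linearly independent.

linearly dependent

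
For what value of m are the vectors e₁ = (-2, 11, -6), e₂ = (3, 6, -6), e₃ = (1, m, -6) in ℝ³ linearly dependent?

Dependence holds iff the 3×3 matrix [e₁ e₂ e₃] is singular.
Cofactor expansion gives det = 240 - 30*m.
Solving 240 - 30*m = 0 yields m = 8.

m = 8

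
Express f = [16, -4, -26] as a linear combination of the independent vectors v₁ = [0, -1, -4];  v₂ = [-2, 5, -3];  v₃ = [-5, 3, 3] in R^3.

f = 2v₁ + 2v₂ - 4v₃

Write f = c₁v₁ + … + c₃v₃ and equate components.
Back-substitution yields (c₁, c₂, c₃) = (2, 2, -4).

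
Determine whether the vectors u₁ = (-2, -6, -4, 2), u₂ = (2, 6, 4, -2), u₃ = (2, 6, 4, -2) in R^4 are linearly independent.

linearly dependent

Place the vectors as rows of a 3×4 matrix and reduce to echelon form.
The reduction yields 1 nonzero row, so the rank is 1.
Since rank 1 < 3, the set is linearly dependent.
Indeed u₁ + u₂ = 0.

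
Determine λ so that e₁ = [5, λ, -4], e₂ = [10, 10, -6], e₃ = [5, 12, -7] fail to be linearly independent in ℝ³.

λ = 27/4

The vectors are dependent exactly when the determinant of the matrix with rows e₁, e₂, e₃ vanishes.
Cofactor expansion gives det = 40*λ - 270.
Solving 40*λ - 270 = 0 yields λ = 27/4.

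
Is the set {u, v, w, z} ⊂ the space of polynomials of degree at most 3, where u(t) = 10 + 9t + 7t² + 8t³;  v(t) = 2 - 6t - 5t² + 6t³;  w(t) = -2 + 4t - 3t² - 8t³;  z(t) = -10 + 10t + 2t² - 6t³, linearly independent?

Write each element as a coordinate vector in ℝ⁴ using {1, t, …, t³}.
Place the vectors as rows of a 4×4 matrix and reduce to echelon form.
The reduction yields 4 nonzero rows, so the rank is 4.
Since rank = 4 (the number of vectors), the set is linearly independent.

linearly independent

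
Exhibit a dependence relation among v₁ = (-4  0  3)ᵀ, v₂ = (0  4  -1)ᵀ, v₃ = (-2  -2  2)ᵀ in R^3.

Solve the homogeneous system with v₁, v₂, v₃ as columns by row-reducing the coefficient matrix.
One solution (up to scaling) is (1, -1, -2).

v₁ - v₂ - 2v₃ = 0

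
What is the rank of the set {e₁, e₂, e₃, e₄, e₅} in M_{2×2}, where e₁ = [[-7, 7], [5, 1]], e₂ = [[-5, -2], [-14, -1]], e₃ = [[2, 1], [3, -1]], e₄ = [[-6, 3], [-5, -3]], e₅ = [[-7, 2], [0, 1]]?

rank 4

Use coordinates relative to {E₁₁, E₁₂, E₂₁, E₂₂}.
Form the matrix with e₁, e₂, e₃, e₄, e₅ as columns and reduce.
Exactly 4 pivots survive; hence the rank is 4.
(With 5 elements in a 4-dimensional space the rank is at most 4.)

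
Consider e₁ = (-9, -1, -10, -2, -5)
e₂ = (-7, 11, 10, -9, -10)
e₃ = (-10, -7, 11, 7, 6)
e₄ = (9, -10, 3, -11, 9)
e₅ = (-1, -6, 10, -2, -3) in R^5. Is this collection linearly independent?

linearly independent

Form the 5×5 matrix with these as columns; its determinant is -652590.
A nonzero determinant means the columns are linearly independent.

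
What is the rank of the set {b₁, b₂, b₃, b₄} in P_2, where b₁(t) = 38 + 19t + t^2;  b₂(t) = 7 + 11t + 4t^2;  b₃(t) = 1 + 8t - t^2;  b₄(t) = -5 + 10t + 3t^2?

Represent each element by its coordinate vector in ℝ³.
Apply Gaussian elimination to the matrix whose rows are b₁, b₂, b₃, b₄.
The echelon form has 3 nonzero rows, so the rank is 3.
(With 4 elements in a 3-dimensional space the rank is at most 3.)

3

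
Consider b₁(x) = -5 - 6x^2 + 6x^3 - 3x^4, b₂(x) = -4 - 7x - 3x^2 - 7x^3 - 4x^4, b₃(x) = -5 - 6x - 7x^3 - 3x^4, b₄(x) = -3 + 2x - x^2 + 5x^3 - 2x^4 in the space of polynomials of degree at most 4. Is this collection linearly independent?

Take coordinates with respect to the standard basis {1, x, …, x^4}.
Row-reduce the matrix whose columns are b₁, b₂, b₃, b₄.
The reduction yields 4 nonzero rows, so the rank is 4.
Since rank = 4 (the number of vectors), the set is linearly independent.

linearly independent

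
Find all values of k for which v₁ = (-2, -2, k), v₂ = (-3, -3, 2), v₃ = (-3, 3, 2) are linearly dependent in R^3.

The vectors are dependent exactly when the determinant of the matrix with rows v₁, v₂, v₃ vanishes.
Expanding, det = 24 - 18*k.
Solving 24 - 18*k = 0 yields k = 4/3.

k = 4/3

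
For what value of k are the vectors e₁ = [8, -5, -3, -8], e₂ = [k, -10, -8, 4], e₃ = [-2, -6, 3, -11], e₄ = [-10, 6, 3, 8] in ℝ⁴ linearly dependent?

k = 36

Dependence holds iff the 4×4 matrix [e₁ e₂ e₃ e₄] is singular.
Cofactor expansion gives det = 2052 - 57*k.
This vanishes exactly when k = 36.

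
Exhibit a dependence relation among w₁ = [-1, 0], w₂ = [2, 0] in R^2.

2w₁ + w₂ = 0

Solve the homogeneous system with w₁, w₂ as columns by row-reducing the coefficient matrix.
A generator of the null space is (2, 1).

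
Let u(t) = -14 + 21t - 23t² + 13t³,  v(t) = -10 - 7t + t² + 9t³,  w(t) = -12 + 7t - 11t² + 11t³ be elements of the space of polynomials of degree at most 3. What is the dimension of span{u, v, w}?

2

Represent each element by its coordinate vector in ℝ⁴.
Put the 4×3 matrix [u|v|w] into echelon form.
Reduction leaves 2 leading entries, giving rank 2.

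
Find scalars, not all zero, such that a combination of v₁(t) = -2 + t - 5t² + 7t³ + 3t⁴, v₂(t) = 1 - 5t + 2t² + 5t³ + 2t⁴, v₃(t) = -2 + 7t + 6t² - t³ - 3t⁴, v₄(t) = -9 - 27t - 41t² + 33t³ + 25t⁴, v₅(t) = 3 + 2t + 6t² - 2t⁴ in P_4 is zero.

3v₁ + 2v₂ - 2v₃ - v₄ - 3v₅ = 0

Take coordinates with respect to {1, t, …, t⁴}.
Set up α₁v₁ + … + α₅v₅ = 0 and solve the homogeneous system.
The free variable yields coefficients (3, 2, -2, -1, -3) (any nonzero multiple also works).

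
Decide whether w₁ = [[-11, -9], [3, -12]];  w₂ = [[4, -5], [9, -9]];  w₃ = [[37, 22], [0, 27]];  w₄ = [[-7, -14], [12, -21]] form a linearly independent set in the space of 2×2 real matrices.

linearly dependent

Write each element as a coordinate vector in ℝ⁴ using {E₁₁, E₁₂, E₂₁, E₂₂}.
Place the vectors as rows of a 4×4 matrix and reduce to echelon form.
The reduction yields 2 nonzero rows, so the rank is 2.
Since rank 2 < 4, the set is linearly dependent.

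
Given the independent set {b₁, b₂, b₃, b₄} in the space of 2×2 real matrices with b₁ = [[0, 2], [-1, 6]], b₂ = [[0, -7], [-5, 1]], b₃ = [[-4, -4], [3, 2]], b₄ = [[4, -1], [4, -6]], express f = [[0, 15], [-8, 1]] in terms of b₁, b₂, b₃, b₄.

Work in coordinates with respect to the standard basis {E₁₁, E₁₂, E₂₁, E₂₂}.
Solve the system with b₁, b₂, b₃, b₄ as columns and f as the right-hand side.
Back-substitution yields (c₁, …, c₄) = (-1, -1, -2, -2).

f = -b₁ - b₂ - 2b₃ - 2b₄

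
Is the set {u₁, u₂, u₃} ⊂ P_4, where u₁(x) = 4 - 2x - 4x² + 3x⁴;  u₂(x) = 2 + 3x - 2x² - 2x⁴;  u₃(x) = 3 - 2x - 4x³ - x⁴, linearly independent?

Take coordinates with respect to the standard basis {1, x, …, x⁴}.
Row-reduce the matrix whose columns are u₁, u₂, u₃.
The reduction yields 3 nonzero rows, so the rank is 3.
Since rank = 3 (the number of vectors), the set is linearly independent.

linearly independent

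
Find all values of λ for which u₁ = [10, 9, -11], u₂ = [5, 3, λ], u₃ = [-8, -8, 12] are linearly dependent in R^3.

Dependence holds iff the 3×3 matrix [u₁ u₂ u₃] is singular.
The determinant works out to 8*λ - 4.
Setting this to zero gives λ = 1/2.

λ = 1/2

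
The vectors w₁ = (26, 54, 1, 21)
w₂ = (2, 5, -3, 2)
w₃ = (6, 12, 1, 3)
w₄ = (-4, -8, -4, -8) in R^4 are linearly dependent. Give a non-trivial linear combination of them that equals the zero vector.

Write the vectors as columns of a matrix and find a nonzero vector in its null space.
One solution (up to scaling) is (1, -2, -3, 1).

w₁ - 2w₂ - 3w₃ + w₄ = 0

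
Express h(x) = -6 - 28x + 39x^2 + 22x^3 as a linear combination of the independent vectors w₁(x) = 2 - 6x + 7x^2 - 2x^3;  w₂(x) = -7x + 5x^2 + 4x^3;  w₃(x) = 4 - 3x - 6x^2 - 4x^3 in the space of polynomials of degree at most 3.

Take coordinate vectors relative to {1, x, …, x^3}.
Set up the augmented matrix [w₁ | w₂ | w₃ | h] and row-reduce.
Row-reducing the augmented matrix gives the unique coefficients (a₁, a₂, a₃) = (1, 4, -2).

h = w₁ + 4w₂ - 2w₃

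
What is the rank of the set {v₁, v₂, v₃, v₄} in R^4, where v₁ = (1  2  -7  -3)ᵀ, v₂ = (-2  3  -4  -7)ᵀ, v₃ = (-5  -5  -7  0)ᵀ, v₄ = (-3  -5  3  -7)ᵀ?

rank 4

Apply Gaussian elimination to the matrix whose rows are v₁, v₂, v₃, v₄.
There are 4 pivot columns, so rank = 4.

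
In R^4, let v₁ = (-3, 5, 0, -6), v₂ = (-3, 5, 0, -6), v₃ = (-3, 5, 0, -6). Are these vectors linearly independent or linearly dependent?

Two of the vectors are equal, giving an immediate dependence.

linearly dependent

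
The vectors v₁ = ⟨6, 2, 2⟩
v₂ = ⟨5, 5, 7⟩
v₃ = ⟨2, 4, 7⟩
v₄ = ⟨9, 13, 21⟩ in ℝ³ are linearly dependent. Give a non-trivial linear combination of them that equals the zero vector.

Set up α₁v₁ + … + α₄v₄ = 0 and solve the homogeneous system.
The free variable yields coefficients (0, 1, 2, -1) (any nonzero multiple also works).

v₂ + 2v₃ - v₄ = 0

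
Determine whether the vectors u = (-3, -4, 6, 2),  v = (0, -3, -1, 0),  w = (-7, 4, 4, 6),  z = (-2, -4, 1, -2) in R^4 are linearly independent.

linearly independent

Row-reduce the matrix whose columns are u, v, w, z.
The reduction yields 4 nonzero rows, so the rank is 4.
Since rank = 4 (the number of vectors), the set is linearly independent.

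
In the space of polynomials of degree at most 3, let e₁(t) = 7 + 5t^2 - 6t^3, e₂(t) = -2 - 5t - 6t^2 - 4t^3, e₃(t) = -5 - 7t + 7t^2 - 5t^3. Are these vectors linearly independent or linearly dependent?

Take coordinates with respect to the standard basis {1, t, …, t^3}.
Place the vectors as rows of a 3×4 matrix and reduce to echelon form.
The reduction yields 3 nonzero rows, so the rank is 3.
Since rank = 3 (the number of vectors), the set is linearly independent.

linearly independent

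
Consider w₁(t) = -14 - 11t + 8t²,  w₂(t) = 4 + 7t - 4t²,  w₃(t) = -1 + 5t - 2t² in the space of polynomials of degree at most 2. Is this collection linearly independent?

Take coordinates with respect to the standard basis {1, t, t²}.
Form the 3×3 matrix with these as columns; its determinant is 0.
A zero determinant means the columns are linearly dependent.
Indeed w₁ + 3w₂ - 2w₃ = 0.

linearly dependent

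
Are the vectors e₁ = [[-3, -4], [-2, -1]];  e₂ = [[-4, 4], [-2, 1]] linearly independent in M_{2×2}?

linearly independent

Write each element as a coordinate vector in ℝ⁴ using {E₁₁, E₁₂, E₂₁, E₂₂}.
Row-reduce the matrix whose columns are e₁, e₂.
The reduction yields 2 nonzero rows, so the rank is 2.
Since rank = 2 (the number of vectors), the set is linearly independent.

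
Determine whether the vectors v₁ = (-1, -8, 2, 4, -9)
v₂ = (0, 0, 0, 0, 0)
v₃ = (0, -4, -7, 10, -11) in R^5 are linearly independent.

linearly dependent

One of the vectors is the zero vector, so the set is linearly dependent.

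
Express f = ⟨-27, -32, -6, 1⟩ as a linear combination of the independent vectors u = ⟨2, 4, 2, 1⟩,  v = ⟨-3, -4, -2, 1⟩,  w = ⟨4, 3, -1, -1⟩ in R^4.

f = -4u + v - 4w

Solve the system with u, v, w as columns and f as the right-hand side.
Back-substitution yields (a₁, a₂, a₃) = (-4, 1, -4).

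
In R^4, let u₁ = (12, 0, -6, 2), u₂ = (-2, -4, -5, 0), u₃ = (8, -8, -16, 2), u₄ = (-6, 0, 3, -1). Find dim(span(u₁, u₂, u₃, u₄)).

2

Row-reduce the 4×4 matrix with these as rows.
The echelon form has 2 nonzero rows, so the rank is 2.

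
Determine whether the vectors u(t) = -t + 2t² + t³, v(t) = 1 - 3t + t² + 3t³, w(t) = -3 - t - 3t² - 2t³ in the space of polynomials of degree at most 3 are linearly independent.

Write each element as a coordinate vector in ℝ⁴ using {1, t, …, t³}.
Place the vectors as rows of a 3×4 matrix and reduce to echelon form.
The reduction yields 3 nonzero rows, so the rank is 3.
Since rank = 3 (the number of vectors), the set is linearly independent.

linearly independent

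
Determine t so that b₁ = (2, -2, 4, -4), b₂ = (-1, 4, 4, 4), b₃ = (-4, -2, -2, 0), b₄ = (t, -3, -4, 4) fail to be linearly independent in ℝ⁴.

t = -29/2

Place the vectors as rows of a 4×4 matrix; dependence ⇔ determinant zero.
Expanding, det = 48*t + 696.
Solving 48*t + 696 = 0 yields t = -29/2.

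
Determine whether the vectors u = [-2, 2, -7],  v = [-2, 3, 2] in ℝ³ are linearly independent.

Row-reduce the matrix whose columns are u, v.
The reduction yields 2 nonzero rows, so the rank is 2.
Since rank = 2 (the number of vectors), the set is linearly independent.

linearly independent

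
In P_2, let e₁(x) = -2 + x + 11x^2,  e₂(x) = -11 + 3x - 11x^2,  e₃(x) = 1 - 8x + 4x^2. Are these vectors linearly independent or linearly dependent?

Write each element as a coordinate vector in ℝ³ using {1, x, x^2}.
Place the vectors as rows of a 3×3 matrix and reduce to echelon form.
The reduction yields 3 nonzero rows, so the rank is 3.
Since rank = 3 (the number of vectors), the set is linearly independent.

linearly independent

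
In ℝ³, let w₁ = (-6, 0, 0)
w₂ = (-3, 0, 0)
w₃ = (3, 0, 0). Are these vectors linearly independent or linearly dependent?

linearly dependent

Row-reduce the matrix whose columns are w₁, w₂, w₃.
The reduction yields 1 nonzero row, so the rank is 1.
Since rank 1 < 3, the set is linearly dependent.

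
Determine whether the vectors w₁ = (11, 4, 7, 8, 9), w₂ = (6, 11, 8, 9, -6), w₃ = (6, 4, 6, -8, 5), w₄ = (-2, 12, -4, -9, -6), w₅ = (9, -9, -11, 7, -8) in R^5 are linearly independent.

linearly independent

Row-reduce the matrix whose columns are w₁, w₂, w₃, w₄, w₅.
The reduction yields 5 nonzero rows, so the rank is 5.
Since rank = 5 (the number of vectors), the set is linearly independent.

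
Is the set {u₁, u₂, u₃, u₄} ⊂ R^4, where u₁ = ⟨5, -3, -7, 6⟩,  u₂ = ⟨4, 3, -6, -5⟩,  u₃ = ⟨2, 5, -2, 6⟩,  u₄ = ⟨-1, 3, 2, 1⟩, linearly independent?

linearly independent

Place the vectors as rows of a 4×4 matrix and reduce to echelon form.
The reduction yields 4 nonzero rows, so the rank is 4.
Since rank = 4 (the number of vectors), the set is linearly independent.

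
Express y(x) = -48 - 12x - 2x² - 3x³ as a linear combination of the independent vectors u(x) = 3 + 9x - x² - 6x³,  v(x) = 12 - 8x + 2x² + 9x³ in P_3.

Take coordinate vectors relative to {1, x, …, x³}.
Set up the augmented matrix [u | v | y] and row-reduce.
The system has the unique solution (α₁, α₂) = (-4, -3).

y = -4u - 3v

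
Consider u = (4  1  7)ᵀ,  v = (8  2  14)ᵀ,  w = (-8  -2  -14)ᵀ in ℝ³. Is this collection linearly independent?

One vector is a scalar multiple of another, so the set is dependent.

linearly dependent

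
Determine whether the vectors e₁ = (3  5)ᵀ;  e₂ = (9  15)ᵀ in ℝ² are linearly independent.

linearly dependent

Row-reduce the matrix whose columns are e₁, e₂.
The reduction yields 1 nonzero row, so the rank is 1.
Since rank 1 < 2, the set is linearly dependent.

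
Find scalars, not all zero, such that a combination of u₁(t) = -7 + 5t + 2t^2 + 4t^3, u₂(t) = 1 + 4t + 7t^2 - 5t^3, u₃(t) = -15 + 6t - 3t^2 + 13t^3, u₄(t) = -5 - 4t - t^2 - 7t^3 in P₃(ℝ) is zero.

Pass to coordinate vectors relative to the basis {1, t, …, t^3}.
Set up α₁u₁ + … + α₄u₄ = 0 and solve the homogeneous system.
One solution (up to scaling) is (2, -1, -1, 0).

2u₁ - u₂ - u₃ = 0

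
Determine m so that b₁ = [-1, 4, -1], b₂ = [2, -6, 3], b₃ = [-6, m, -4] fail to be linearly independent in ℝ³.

m = 28

The vectors are dependent exactly when the determinant of the matrix with rows b₁, b₂, b₃ vanishes.
The determinant works out to m - 28.
Setting this to zero gives m = 28.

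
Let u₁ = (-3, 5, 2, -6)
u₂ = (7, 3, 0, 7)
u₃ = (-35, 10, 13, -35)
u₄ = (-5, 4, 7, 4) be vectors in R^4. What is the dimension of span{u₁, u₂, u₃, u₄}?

Row-reduce the 4×4 matrix with these as rows.
There are 3 pivot columns, so rank = 3.

3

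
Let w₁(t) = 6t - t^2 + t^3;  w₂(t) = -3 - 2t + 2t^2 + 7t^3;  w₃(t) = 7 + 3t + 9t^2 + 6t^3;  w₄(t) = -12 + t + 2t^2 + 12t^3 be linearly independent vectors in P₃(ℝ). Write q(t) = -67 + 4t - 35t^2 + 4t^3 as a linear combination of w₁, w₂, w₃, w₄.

Work in coordinates with respect to the standard basis {1, t, …, t^3}.
Set up the augmented matrix [w₁ | w₂ | w₃ | w₄ | q] and row-reduce.
The system has the unique solution (c₁, …, c₄) = (1, -3, -4, 4).

q = w₁ - 3w₂ - 4w₃ + 4w₄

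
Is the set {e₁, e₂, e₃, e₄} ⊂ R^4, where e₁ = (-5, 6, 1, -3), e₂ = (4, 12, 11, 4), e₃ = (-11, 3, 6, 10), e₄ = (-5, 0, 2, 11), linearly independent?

linearly independent

Place the vectors as rows of a 4×4 matrix and reduce to echelon form.
The reduction yields 4 nonzero rows, so the rank is 4.
Since rank = 4 (the number of vectors), the set is linearly independent.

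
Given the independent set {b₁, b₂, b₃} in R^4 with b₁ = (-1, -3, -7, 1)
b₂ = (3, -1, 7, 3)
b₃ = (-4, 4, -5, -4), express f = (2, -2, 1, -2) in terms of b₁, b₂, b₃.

f = -2b₁ - 4b₂ - 3b₃

Write f = c₁b₁ + … + c₃b₃ and equate components.
The system has the unique solution (c₁, c₂, c₃) = (-2, -4, -3).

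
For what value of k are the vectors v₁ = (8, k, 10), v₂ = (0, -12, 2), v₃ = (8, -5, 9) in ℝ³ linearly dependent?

k = -11

The vectors are dependent exactly when the determinant of the matrix with rows v₁, v₂, v₃ vanishes.
The determinant works out to 16*k + 176.
Solving 16*k + 176 = 0 yields k = -11.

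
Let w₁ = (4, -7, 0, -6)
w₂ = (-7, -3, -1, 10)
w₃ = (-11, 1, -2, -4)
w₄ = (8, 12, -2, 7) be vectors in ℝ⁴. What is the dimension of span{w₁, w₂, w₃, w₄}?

Apply Gaussian elimination to the matrix whose rows are w₁, w₂, w₃, w₄.
The echelon form has 4 nonzero rows, so the rank is 4.

dim = 4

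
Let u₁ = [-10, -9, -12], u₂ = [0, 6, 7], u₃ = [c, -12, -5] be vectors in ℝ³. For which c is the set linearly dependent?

The vectors are dependent exactly when the determinant of the matrix with rows u₁, u₂, u₃ vanishes.
The determinant works out to 9*c - 540.
Solving 9*c - 540 = 0 yields c = 60.

c = 60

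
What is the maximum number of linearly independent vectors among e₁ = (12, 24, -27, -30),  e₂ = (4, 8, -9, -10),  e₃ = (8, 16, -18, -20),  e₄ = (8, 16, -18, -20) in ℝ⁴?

Form the matrix with e₁, e₂, e₃, e₄ as columns and reduce.
The echelon form has 1 nonzero row, so the rank is 1.

1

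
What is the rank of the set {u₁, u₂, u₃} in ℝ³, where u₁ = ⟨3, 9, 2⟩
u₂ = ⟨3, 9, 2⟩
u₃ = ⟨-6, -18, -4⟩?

1

Apply Gaussian elimination to the matrix whose rows are u₁, u₂, u₃.
Exactly 1 pivot survives; hence the rank is 1.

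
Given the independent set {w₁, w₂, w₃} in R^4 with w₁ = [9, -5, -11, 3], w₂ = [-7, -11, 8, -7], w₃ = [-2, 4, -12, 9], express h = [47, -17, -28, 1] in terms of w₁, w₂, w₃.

h = 4w₁ - w₂ - 2w₃

Solve the system with w₁, w₂, w₃ as columns and h as the right-hand side.
The system has the unique solution (a₁, a₂, a₃) = (4, -1, -2).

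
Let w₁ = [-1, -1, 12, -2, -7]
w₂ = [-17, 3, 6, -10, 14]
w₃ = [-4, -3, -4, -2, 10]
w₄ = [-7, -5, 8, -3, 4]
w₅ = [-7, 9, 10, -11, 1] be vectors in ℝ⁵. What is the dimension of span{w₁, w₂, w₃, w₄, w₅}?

Put the 5×5 matrix [w₁|w₂|w₃|w₄|w₅] into echelon form.
Reduction leaves 4 leading entries, giving rank 4.

dim = 4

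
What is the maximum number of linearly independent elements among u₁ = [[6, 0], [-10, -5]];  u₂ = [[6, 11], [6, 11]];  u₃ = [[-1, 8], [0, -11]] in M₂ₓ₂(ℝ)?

3

Pass to coordinate vectors with respect to the basis {E₁₁, E₁₂, E₂₁, E₂₂}.
Put the 4×3 matrix [u₁|u₂|u₃] into echelon form.
Exactly 3 pivots survive; hence the rank is 3.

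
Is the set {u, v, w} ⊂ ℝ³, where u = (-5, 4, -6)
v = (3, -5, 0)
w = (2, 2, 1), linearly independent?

linearly independent

Place the vectors as rows of a 3×3 matrix and reduce to echelon form.
The reduction yields 3 nonzero rows, so the rank is 3.
Since rank = 3 (the number of vectors), the set is linearly independent.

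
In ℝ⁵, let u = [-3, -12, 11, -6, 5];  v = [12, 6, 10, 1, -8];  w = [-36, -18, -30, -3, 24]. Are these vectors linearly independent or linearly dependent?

One vector is a scalar multiple of another, so the set is dependent.

linearly dependent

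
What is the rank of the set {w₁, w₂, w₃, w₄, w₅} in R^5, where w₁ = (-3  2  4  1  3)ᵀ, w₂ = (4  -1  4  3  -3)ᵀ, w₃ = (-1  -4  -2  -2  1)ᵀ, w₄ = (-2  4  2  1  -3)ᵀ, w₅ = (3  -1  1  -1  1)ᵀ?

Apply Gaussian elimination to the matrix whose rows are w₁, w₂, w₃, w₄, w₅.
Reduction leaves 5 leading entries, giving rank 5.

rank 5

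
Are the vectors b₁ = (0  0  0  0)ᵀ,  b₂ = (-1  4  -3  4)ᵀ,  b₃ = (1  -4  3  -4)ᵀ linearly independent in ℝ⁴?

One of the vectors is the zero vector, so the set is linearly dependent.

linearly dependent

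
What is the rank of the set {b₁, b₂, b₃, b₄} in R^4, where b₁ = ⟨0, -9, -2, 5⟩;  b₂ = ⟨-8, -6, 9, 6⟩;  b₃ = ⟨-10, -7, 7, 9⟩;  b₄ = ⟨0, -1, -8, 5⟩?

4

Apply Gaussian elimination to the matrix whose rows are b₁, b₂, b₃, b₄.
Exactly 4 pivots survive; hence the rank is 4.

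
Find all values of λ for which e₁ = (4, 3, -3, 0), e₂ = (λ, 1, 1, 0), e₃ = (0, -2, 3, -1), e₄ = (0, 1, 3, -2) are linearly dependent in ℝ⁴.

λ = -16/3

The vectors are dependent exactly when the determinant of the matrix with rows e₁, e₂, e₃, e₄ vanishes.
Cofactor expansion gives det = -6*λ - 32.
Setting this to zero gives λ = -16/3.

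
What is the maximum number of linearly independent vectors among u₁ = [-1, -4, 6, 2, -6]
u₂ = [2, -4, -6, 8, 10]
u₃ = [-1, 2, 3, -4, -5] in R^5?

2

Apply Gaussian elimination to the matrix whose rows are u₁, u₂, u₃.
There are 2 pivot columns, so rank = 2.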